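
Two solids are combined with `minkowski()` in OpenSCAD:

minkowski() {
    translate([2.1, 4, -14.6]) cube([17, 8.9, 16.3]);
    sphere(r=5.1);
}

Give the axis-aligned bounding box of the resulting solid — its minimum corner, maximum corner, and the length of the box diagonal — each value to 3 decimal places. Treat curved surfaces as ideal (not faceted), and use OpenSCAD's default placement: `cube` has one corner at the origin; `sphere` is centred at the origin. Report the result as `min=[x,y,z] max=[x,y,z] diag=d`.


min=[-3.000,-1.100,-19.700] max=[24.200,18.000,6.800] diag=42.508

A = translate([2.1, 4, -14.6]) cube([17, 8.9, 16.3]) → bbox [2.1,4,-14.6] .. [19.1,12.9,1.7]
B = sphere(r=5.1) → bbox [-5.1,-5.1,-5.1] .. [5.1,5.1,5.1]
lo = A.lo+B.lo = [2.1-5.1, 4-5.1, -14.6-5.1] = [-3.000,-1.100,-19.700]
hi = A.hi+B.hi = [19.1+5.1, 12.9+5.1, 1.7+5.1] = [24.200,18.000,6.800]
diag = √(27.2²+19.1²+26.5²) = √1806.9 = 42.508


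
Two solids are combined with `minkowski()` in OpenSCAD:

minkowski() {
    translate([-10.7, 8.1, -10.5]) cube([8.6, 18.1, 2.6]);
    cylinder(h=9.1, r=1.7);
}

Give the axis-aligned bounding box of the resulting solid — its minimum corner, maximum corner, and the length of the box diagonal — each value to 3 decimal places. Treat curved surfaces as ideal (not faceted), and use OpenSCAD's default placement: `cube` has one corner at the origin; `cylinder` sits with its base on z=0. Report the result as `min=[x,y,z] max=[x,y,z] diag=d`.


A = translate([-10.7, 8.1, -10.5]) cube([8.6, 18.1, 2.6]) → bbox [-10.7,8.1,-10.5] .. [-2.1,26.2,-7.9]
B = cylinder(h=9.1, r=1.7) → bbox [-1.7,-1.7,0] .. [1.7,1.7,9.1]
lo = A.lo+B.lo = [-10.7-1.7, 8.1-1.7, -10.5+0] = [-12.400,6.400,-10.500]
hi = A.hi+B.hi = [-2.1+1.7, 26.2+1.7, -7.9+9.1] = [-0.400,27.900,1.200]
diag = √(12²+21.5²+11.7²) = √743.14 = 27.261

min=[-12.400,6.400,-10.500] max=[-0.400,27.900,1.200] diag=27.261


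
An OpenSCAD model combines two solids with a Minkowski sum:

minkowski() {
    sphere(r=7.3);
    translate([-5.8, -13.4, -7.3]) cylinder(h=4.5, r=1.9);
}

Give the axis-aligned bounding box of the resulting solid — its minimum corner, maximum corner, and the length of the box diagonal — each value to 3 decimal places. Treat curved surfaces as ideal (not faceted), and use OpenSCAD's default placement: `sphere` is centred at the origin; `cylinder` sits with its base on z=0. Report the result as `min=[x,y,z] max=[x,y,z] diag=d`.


A = translate([-5.8, -13.4, -7.3]) cylinder(h=4.5, r=1.9) → bbox [-7.7,-15.3,-7.3] .. [-3.9,-11.5,-2.8]
B = sphere(r=7.3) → bbox [-7.3,-7.3,-7.3] .. [7.3,7.3,7.3]
lo = A.lo+B.lo = [-7.7-7.3, -15.3-7.3, -7.3-7.3] = [-15.000,-22.600,-14.600]
hi = A.hi+B.hi = [-3.9+7.3, -11.5+7.3, -2.8+7.3] = [3.400,-4.200,4.500]
diag = √(18.4²+18.4²+19.1²) = √1041.93 = 32.279

min=[-15.000,-22.600,-14.600] max=[3.400,-4.200,4.500] diag=32.279


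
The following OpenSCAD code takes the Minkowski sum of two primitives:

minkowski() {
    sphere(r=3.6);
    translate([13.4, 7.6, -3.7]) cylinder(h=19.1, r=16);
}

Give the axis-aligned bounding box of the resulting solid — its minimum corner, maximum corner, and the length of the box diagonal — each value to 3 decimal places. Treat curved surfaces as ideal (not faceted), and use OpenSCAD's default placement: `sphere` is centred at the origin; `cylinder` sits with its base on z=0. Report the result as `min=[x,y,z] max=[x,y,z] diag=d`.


A = translate([13.4, 7.6, -3.7]) cylinder(h=19.1, r=16) → bbox [-2.6,-8.4,-3.7] .. [29.4,23.6,15.4]
B = sphere(r=3.6) → bbox [-3.6,-3.6,-3.6] .. [3.6,3.6,3.6]
lo = A.lo+B.lo = [-2.6-3.6, -8.4-3.6, -3.7-3.6] = [-6.200,-12.000,-7.300]
hi = A.hi+B.hi = [29.4+3.6, 23.6+3.6, 15.4+3.6] = [33.000,27.200,19.000]
diag = √(39.2²+39.2²+26.3²) = √3764.97 = 61.359

min=[-6.200,-12.000,-7.300] max=[33.000,27.200,19.000] diag=61.359


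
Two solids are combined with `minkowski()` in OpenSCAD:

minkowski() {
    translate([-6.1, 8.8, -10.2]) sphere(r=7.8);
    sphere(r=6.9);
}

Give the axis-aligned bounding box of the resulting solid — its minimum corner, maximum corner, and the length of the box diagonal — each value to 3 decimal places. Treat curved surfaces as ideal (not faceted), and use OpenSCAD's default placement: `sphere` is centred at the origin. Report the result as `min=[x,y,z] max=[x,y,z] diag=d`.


A = translate([-6.1, 8.8, -10.2]) sphere(r=7.8) → bbox [-13.9,1,-18] .. [1.7,16.6,-2.4]
B = sphere(r=6.9) → bbox [-6.9,-6.9,-6.9] .. [6.9,6.9,6.9]
lo = A.lo+B.lo = [-13.9-6.9, 1-6.9, -18-6.9] = [-20.800,-5.900,-24.900]
hi = A.hi+B.hi = [1.7+6.9, 16.6+6.9, -2.4+6.9] = [8.600,23.500,4.500]
diag = √(29.4²+29.4²+29.4²) = √2593.08 = 50.922

min=[-20.800,-5.900,-24.900] max=[8.600,23.500,4.500] diag=50.922


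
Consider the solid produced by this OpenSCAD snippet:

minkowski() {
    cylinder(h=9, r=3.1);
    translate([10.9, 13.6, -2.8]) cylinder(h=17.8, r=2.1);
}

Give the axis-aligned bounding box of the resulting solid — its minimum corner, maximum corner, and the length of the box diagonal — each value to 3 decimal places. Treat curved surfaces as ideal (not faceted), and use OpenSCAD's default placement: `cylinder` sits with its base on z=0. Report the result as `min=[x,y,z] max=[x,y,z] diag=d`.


A = translate([10.9, 13.6, -2.8]) cylinder(h=17.8, r=2.1) → bbox [8.8,11.5,-2.8] .. [13,15.7,15]
B = cylinder(h=9, r=3.1) → bbox [-3.1,-3.1,0] .. [3.1,3.1,9]
lo = A.lo+B.lo = [8.8-3.1, 11.5-3.1, -2.8+0] = [5.700,8.400,-2.800]
hi = A.hi+B.hi = [13+3.1, 15.7+3.1, 15+9] = [16.100,18.800,24.000]
diag = √(10.4²+10.4²+26.8²) = √934.56 = 30.571

min=[5.700,8.400,-2.800] max=[16.100,18.800,24.000] diag=30.571


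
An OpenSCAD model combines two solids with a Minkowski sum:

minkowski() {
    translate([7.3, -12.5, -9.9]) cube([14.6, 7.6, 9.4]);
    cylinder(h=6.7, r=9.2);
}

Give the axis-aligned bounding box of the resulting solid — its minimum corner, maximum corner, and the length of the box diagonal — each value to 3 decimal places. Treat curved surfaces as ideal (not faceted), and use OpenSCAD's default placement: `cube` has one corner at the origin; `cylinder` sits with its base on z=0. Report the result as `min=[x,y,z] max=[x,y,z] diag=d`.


min=[-1.900,-21.700,-9.900] max=[31.100,4.300,6.200] diag=44.991

A = translate([7.3, -12.5, -9.9]) cube([14.6, 7.6, 9.4]) → bbox [7.3,-12.5,-9.9] .. [21.9,-4.9,-0.5]
B = cylinder(h=6.7, r=9.2) → bbox [-9.2,-9.2,0] .. [9.2,9.2,6.7]
lo = A.lo+B.lo = [7.3-9.2, -12.5-9.2, -9.9+0] = [-1.900,-21.700,-9.900]
hi = A.hi+B.hi = [21.9+9.2, -4.9+9.2, -0.5+6.7] = [31.100,4.300,6.200]
diag = √(33²+26²+16.1²) = √2024.21 = 44.991


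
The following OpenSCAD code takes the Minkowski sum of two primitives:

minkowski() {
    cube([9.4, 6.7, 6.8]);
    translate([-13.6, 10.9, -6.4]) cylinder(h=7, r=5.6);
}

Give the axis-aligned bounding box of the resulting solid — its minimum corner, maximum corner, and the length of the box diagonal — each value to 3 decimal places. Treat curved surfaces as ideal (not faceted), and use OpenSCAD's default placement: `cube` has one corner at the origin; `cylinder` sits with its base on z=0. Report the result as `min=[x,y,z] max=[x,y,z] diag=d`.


min=[-19.200,5.300,-6.400] max=[1.400,23.200,7.400] diag=30.581

A = translate([-13.6, 10.9, -6.4]) cylinder(h=7, r=5.6) → bbox [-19.2,5.3,-6.4] .. [-8,16.5,0.6]
B = cube([9.4, 6.7, 6.8]) → bbox [0,0,0] .. [9.4,6.7,6.8]
lo = A.lo+B.lo = [-19.2+0, 5.3+0, -6.4+0] = [-19.200,5.300,-6.400]
hi = A.hi+B.hi = [-8+9.4, 16.5+6.7, 0.6+6.8] = [1.400,23.200,7.400]
diag = √(20.6²+17.9²+13.8²) = √935.21 = 30.581


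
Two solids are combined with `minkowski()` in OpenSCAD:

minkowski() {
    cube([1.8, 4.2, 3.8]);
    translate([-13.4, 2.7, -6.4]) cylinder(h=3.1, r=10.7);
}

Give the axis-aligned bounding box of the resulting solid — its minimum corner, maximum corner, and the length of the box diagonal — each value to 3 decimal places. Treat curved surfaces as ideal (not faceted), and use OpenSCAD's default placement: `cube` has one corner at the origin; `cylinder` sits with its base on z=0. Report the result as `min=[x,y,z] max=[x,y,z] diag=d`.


min=[-24.100,-8.000,-6.400] max=[-0.900,17.600,0.500] diag=35.231

A = translate([-13.4, 2.7, -6.4]) cylinder(h=3.1, r=10.7) → bbox [-24.1,-8,-6.4] .. [-2.7,13.4,-3.3]
B = cube([1.8, 4.2, 3.8]) → bbox [0,0,0] .. [1.8,4.2,3.8]
lo = A.lo+B.lo = [-24.1+0, -8+0, -6.4+0] = [-24.100,-8.000,-6.400]
hi = A.hi+B.hi = [-2.7+1.8, 13.4+4.2, -3.3+3.8] = [-0.900,17.600,0.500]
diag = √(23.2²+25.6²+6.9²) = √1241.21 = 35.231


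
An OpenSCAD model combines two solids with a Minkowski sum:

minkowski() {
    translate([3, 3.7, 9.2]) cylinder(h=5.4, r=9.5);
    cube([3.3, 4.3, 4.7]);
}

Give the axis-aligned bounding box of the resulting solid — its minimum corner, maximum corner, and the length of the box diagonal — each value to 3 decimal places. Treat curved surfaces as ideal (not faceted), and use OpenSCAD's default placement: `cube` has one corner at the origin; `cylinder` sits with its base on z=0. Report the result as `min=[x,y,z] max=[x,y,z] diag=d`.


A = translate([3, 3.7, 9.2]) cylinder(h=5.4, r=9.5) → bbox [-6.5,-5.8,9.2] .. [12.5,13.2,14.6]
B = cube([3.3, 4.3, 4.7]) → bbox [0,0,0] .. [3.3,4.3,4.7]
lo = A.lo+B.lo = [-6.5+0, -5.8+0, 9.2+0] = [-6.500,-5.800,9.200]
hi = A.hi+B.hi = [12.5+3.3, 13.2+4.3, 14.6+4.7] = [15.800,17.500,19.300]
diag = √(22.3²+23.3²+10.1²) = √1142.19 = 33.796

min=[-6.500,-5.800,9.200] max=[15.800,17.500,19.300] diag=33.796


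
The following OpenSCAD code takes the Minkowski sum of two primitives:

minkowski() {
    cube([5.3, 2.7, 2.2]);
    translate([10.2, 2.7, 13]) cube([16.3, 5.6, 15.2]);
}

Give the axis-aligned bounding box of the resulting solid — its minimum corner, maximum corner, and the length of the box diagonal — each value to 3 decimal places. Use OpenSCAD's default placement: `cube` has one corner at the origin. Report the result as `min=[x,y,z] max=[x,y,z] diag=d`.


A = translate([10.2, 2.7, 13]) cube([16.3, 5.6, 15.2]) → bbox [10.2,2.7,13] .. [26.5,8.3,28.2]
B = cube([5.3, 2.7, 2.2]) → bbox [0,0,0] .. [5.3,2.7,2.2]
lo = A.lo+B.lo = [10.2+0, 2.7+0, 13+0] = [10.200,2.700,13.000]
hi = A.hi+B.hi = [26.5+5.3, 8.3+2.7, 28.2+2.2] = [31.800,11.000,30.400]
diag = √(21.6²+8.3²+17.4²) = √838.21 = 28.952

min=[10.200,2.700,13.000] max=[31.800,11.000,30.400] diag=28.952


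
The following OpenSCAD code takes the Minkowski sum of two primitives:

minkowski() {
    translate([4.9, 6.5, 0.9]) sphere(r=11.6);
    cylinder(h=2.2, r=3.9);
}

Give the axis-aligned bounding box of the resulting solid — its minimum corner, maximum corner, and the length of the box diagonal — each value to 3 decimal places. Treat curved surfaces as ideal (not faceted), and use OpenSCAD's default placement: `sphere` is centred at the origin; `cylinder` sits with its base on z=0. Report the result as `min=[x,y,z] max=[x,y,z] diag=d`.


min=[-10.600,-9.000,-10.700] max=[20.400,22.000,14.700] diag=50.667

A = translate([4.9, 6.5, 0.9]) sphere(r=11.6) → bbox [-6.7,-5.1,-10.7] .. [16.5,18.1,12.5]
B = cylinder(h=2.2, r=3.9) → bbox [-3.9,-3.9,0] .. [3.9,3.9,2.2]
lo = A.lo+B.lo = [-6.7-3.9, -5.1-3.9, -10.7+0] = [-10.600,-9.000,-10.700]
hi = A.hi+B.hi = [16.5+3.9, 18.1+3.9, 12.5+2.2] = [20.400,22.000,14.700]
diag = √(31²+31²+25.4²) = √2567.16 = 50.667


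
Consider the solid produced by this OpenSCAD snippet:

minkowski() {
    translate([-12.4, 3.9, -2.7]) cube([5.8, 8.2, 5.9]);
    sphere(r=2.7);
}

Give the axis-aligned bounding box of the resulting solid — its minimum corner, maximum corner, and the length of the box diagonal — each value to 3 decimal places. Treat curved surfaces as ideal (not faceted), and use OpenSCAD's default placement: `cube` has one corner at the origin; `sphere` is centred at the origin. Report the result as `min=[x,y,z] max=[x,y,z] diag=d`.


min=[-15.100,1.200,-5.400] max=[-3.900,14.800,5.900] diag=20.931

A = translate([-12.4, 3.9, -2.7]) cube([5.8, 8.2, 5.9]) → bbox [-12.4,3.9,-2.7] .. [-6.6,12.1,3.2]
B = sphere(r=2.7) → bbox [-2.7,-2.7,-2.7] .. [2.7,2.7,2.7]
lo = A.lo+B.lo = [-12.4-2.7, 3.9-2.7, -2.7-2.7] = [-15.100,1.200,-5.400]
hi = A.hi+B.hi = [-6.6+2.7, 12.1+2.7, 3.2+2.7] = [-3.900,14.800,5.900]
diag = √(11.2²+13.6²+11.3²) = √438.09 = 20.931


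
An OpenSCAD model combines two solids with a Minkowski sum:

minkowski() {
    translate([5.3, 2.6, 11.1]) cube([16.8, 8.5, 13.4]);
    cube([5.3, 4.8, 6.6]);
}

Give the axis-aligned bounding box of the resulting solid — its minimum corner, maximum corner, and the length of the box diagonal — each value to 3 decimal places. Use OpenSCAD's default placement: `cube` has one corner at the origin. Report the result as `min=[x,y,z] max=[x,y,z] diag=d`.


A = translate([5.3, 2.6, 11.1]) cube([16.8, 8.5, 13.4]) → bbox [5.3,2.6,11.1] .. [22.1,11.1,24.5]
B = cube([5.3, 4.8, 6.6]) → bbox [0,0,0] .. [5.3,4.8,6.6]
lo = A.lo+B.lo = [5.3+0, 2.6+0, 11.1+0] = [5.300,2.600,11.100]
hi = A.hi+B.hi = [22.1+5.3, 11.1+4.8, 24.5+6.6] = [27.400,15.900,31.100]
diag = √(22.1²+13.3²+20²) = √1065.3 = 32.639

min=[5.300,2.600,11.100] max=[27.400,15.900,31.100] diag=32.639


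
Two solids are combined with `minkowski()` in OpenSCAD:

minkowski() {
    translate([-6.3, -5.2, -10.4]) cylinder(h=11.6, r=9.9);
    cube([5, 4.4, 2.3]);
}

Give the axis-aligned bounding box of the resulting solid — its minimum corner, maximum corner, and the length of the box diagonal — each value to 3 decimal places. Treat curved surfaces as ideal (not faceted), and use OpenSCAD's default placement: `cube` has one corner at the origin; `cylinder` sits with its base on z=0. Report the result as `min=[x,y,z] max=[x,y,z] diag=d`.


A = translate([-6.3, -5.2, -10.4]) cylinder(h=11.6, r=9.9) → bbox [-16.2,-15.1,-10.4] .. [3.6,4.7,1.2]
B = cube([5, 4.4, 2.3]) → bbox [0,0,0] .. [5,4.4,2.3]
lo = A.lo+B.lo = [-16.2+0, -15.1+0, -10.4+0] = [-16.200,-15.100,-10.400]
hi = A.hi+B.hi = [3.6+5, 4.7+4.4, 1.2+2.3] = [8.600,9.100,3.500]
diag = √(24.8²+24.2²+13.9²) = √1393.89 = 37.335

min=[-16.200,-15.100,-10.400] max=[8.600,9.100,3.500] diag=37.335


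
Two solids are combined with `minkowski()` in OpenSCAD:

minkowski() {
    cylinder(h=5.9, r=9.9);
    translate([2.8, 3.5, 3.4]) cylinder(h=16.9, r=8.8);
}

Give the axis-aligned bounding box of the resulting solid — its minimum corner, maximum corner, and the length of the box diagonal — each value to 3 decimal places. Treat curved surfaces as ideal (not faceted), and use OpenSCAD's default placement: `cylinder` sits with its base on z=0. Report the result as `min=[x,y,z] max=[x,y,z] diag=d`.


min=[-15.900,-15.200,3.400] max=[21.500,22.200,26.200] diag=57.597

A = translate([2.8, 3.5, 3.4]) cylinder(h=16.9, r=8.8) → bbox [-6,-5.3,3.4] .. [11.6,12.3,20.3]
B = cylinder(h=5.9, r=9.9) → bbox [-9.9,-9.9,0] .. [9.9,9.9,5.9]
lo = A.lo+B.lo = [-6-9.9, -5.3-9.9, 3.4+0] = [-15.900,-15.200,3.400]
hi = A.hi+B.hi = [11.6+9.9, 12.3+9.9, 20.3+5.9] = [21.500,22.200,26.200]
diag = √(37.4²+37.4²+22.8²) = √3317.36 = 57.597


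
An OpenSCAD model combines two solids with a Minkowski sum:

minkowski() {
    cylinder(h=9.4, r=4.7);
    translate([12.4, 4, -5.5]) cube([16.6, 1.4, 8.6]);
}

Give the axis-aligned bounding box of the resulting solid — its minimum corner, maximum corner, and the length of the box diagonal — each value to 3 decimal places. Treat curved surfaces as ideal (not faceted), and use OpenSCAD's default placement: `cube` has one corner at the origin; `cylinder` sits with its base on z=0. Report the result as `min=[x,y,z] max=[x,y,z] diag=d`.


min=[7.700,-0.700,-5.500] max=[33.700,10.100,12.500] diag=33.416

A = translate([12.4, 4, -5.5]) cube([16.6, 1.4, 8.6]) → bbox [12.4,4,-5.5] .. [29,5.4,3.1]
B = cylinder(h=9.4, r=4.7) → bbox [-4.7,-4.7,0] .. [4.7,4.7,9.4]
lo = A.lo+B.lo = [12.4-4.7, 4-4.7, -5.5+0] = [7.700,-0.700,-5.500]
hi = A.hi+B.hi = [29+4.7, 5.4+4.7, 3.1+9.4] = [33.700,10.100,12.500]
diag = √(26²+10.8²+18²) = √1116.64 = 33.416


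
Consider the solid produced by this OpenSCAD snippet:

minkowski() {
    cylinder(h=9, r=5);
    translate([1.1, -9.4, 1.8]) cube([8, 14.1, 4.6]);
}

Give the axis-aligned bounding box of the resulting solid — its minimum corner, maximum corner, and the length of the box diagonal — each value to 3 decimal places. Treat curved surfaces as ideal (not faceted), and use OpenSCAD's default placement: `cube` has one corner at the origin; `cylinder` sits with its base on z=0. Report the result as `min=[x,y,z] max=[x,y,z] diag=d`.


min=[-3.900,-14.400,1.800] max=[14.100,9.700,15.400] diag=33.012

A = translate([1.1, -9.4, 1.8]) cube([8, 14.1, 4.6]) → bbox [1.1,-9.4,1.8] .. [9.1,4.7,6.4]
B = cylinder(h=9, r=5) → bbox [-5,-5,0] .. [5,5,9]
lo = A.lo+B.lo = [1.1-5, -9.4-5, 1.8+0] = [-3.900,-14.400,1.800]
hi = A.hi+B.hi = [9.1+5, 4.7+5, 6.4+9] = [14.100,9.700,15.400]
diag = √(18²+24.1²+13.6²) = √1089.77 = 33.012


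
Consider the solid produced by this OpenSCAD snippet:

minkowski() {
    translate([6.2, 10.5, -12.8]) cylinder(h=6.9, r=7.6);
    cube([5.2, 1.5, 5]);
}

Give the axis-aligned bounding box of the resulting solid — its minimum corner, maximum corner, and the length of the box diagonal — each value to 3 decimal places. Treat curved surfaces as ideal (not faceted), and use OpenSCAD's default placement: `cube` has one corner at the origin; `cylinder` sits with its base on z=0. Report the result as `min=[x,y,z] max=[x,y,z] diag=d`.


min=[-1.400,2.900,-12.800] max=[19.000,19.600,-0.900] diag=28.925

A = translate([6.2, 10.5, -12.8]) cylinder(h=6.9, r=7.6) → bbox [-1.4,2.9,-12.8] .. [13.8,18.1,-5.9]
B = cube([5.2, 1.5, 5]) → bbox [0,0,0] .. [5.2,1.5,5]
lo = A.lo+B.lo = [-1.4+0, 2.9+0, -12.8+0] = [-1.400,2.900,-12.800]
hi = A.hi+B.hi = [13.8+5.2, 18.1+1.5, -5.9+5] = [19.000,19.600,-0.900]
diag = √(20.4²+16.7²+11.9²) = √836.66 = 28.925


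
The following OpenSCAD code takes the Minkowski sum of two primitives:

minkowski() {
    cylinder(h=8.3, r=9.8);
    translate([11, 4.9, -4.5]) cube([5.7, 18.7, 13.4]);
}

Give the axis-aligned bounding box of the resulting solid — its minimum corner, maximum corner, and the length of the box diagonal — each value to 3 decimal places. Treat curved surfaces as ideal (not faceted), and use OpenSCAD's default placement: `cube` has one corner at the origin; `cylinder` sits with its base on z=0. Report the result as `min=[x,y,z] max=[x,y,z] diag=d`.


A = translate([11, 4.9, -4.5]) cube([5.7, 18.7, 13.4]) → bbox [11,4.9,-4.5] .. [16.7,23.6,8.9]
B = cylinder(h=8.3, r=9.8) → bbox [-9.8,-9.8,0] .. [9.8,9.8,8.3]
lo = A.lo+B.lo = [11-9.8, 4.9-9.8, -4.5+0] = [1.200,-4.900,-4.500]
hi = A.hi+B.hi = [16.7+9.8, 23.6+9.8, 8.9+8.3] = [26.500,33.400,17.200]
diag = √(25.3²+38.3²+21.7²) = √2577.87 = 50.773

min=[1.200,-4.900,-4.500] max=[26.500,33.400,17.200] diag=50.773


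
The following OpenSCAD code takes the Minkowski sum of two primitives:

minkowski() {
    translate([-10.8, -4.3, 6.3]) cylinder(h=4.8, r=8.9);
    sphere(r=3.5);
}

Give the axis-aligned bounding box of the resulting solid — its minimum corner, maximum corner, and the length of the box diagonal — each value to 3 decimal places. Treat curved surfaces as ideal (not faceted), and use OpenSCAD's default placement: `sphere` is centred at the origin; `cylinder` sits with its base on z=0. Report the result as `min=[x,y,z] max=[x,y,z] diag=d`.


min=[-23.200,-16.700,2.800] max=[1.600,8.100,14.600] diag=37.004

A = translate([-10.8, -4.3, 6.3]) cylinder(h=4.8, r=8.9) → bbox [-19.7,-13.2,6.3] .. [-1.9,4.6,11.1]
B = sphere(r=3.5) → bbox [-3.5,-3.5,-3.5] .. [3.5,3.5,3.5]
lo = A.lo+B.lo = [-19.7-3.5, -13.2-3.5, 6.3-3.5] = [-23.200,-16.700,2.800]
hi = A.hi+B.hi = [-1.9+3.5, 4.6+3.5, 11.1+3.5] = [1.600,8.100,14.600]
diag = √(24.8²+24.8²+11.8²) = √1369.32 = 37.004


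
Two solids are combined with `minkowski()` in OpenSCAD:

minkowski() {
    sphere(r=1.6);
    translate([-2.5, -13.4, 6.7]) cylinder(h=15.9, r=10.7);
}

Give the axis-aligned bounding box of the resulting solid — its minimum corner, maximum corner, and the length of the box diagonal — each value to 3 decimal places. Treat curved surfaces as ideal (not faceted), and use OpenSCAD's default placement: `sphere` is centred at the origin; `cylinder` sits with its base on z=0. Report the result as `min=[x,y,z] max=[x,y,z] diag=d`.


A = translate([-2.5, -13.4, 6.7]) cylinder(h=15.9, r=10.7) → bbox [-13.2,-24.1,6.7] .. [8.2,-2.7,22.6]
B = sphere(r=1.6) → bbox [-1.6,-1.6,-1.6] .. [1.6,1.6,1.6]
lo = A.lo+B.lo = [-13.2-1.6, -24.1-1.6, 6.7-1.6] = [-14.800,-25.700,5.100]
hi = A.hi+B.hi = [8.2+1.6, -2.7+1.6, 22.6+1.6] = [9.800,-1.100,24.200]
diag = √(24.6²+24.6²+19.1²) = √1575.13 = 39.688

min=[-14.800,-25.700,5.100] max=[9.800,-1.100,24.200] diag=39.688


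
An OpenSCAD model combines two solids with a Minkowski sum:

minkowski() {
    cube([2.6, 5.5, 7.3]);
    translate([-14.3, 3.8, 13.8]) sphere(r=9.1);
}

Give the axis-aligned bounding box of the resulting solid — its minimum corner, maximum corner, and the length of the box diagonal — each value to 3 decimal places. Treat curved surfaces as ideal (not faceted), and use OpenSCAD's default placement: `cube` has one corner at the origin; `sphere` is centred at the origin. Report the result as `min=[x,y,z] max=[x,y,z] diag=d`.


A = translate([-14.3, 3.8, 13.8]) sphere(r=9.1) → bbox [-23.4,-5.3,4.7] .. [-5.2,12.9,22.9]
B = cube([2.6, 5.5, 7.3]) → bbox [0,0,0] .. [2.6,5.5,7.3]
lo = A.lo+B.lo = [-23.4+0, -5.3+0, 4.7+0] = [-23.400,-5.300,4.700]
hi = A.hi+B.hi = [-5.2+2.6, 12.9+5.5, 22.9+7.3] = [-2.600,18.400,30.200]
diag = √(20.8²+23.7²+25.5²) = √1644.58 = 40.553

min=[-23.400,-5.300,4.700] max=[-2.600,18.400,30.200] diag=40.553


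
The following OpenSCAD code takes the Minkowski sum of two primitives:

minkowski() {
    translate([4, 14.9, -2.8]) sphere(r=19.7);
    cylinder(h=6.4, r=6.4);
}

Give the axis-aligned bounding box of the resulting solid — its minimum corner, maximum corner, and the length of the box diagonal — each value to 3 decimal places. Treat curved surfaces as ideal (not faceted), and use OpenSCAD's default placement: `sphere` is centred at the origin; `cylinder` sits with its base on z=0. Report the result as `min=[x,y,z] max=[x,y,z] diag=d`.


A = translate([4, 14.9, -2.8]) sphere(r=19.7) → bbox [-15.7,-4.8,-22.5] .. [23.7,34.6,16.9]
B = cylinder(h=6.4, r=6.4) → bbox [-6.4,-6.4,0] .. [6.4,6.4,6.4]
lo = A.lo+B.lo = [-15.7-6.4, -4.8-6.4, -22.5+0] = [-22.100,-11.200,-22.500]
hi = A.hi+B.hi = [23.7+6.4, 34.6+6.4, 16.9+6.4] = [30.100,41.000,23.300]
diag = √(52.2²+52.2²+45.8²) = √7547.32 = 86.875

min=[-22.100,-11.200,-22.500] max=[30.100,41.000,23.300] diag=86.875


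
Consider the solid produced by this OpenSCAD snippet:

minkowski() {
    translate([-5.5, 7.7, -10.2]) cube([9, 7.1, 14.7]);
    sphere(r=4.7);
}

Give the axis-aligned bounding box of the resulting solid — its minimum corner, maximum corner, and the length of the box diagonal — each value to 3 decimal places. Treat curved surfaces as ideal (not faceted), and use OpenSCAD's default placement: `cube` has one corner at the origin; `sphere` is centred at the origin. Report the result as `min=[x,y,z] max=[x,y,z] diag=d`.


min=[-10.200,3.000,-14.900] max=[8.200,19.500,9.200] diag=34.520

A = translate([-5.5, 7.7, -10.2]) cube([9, 7.1, 14.7]) → bbox [-5.5,7.7,-10.2] .. [3.5,14.8,4.5]
B = sphere(r=4.7) → bbox [-4.7,-4.7,-4.7] .. [4.7,4.7,4.7]
lo = A.lo+B.lo = [-5.5-4.7, 7.7-4.7, -10.2-4.7] = [-10.200,3.000,-14.900]
hi = A.hi+B.hi = [3.5+4.7, 14.8+4.7, 4.5+4.7] = [8.200,19.500,9.200]
diag = √(18.4²+16.5²+24.1²) = √1191.62 = 34.520


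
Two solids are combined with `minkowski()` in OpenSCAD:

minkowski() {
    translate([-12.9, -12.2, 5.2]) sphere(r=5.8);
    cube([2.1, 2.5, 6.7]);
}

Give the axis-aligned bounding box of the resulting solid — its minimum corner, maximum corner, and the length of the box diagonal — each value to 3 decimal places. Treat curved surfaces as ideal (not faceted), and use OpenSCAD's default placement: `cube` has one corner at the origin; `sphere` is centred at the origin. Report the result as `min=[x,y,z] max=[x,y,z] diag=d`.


min=[-18.700,-18.000,-0.600] max=[-5.000,-3.900,17.700] diag=26.859

A = translate([-12.9, -12.2, 5.2]) sphere(r=5.8) → bbox [-18.7,-18,-0.6] .. [-7.1,-6.4,11]
B = cube([2.1, 2.5, 6.7]) → bbox [0,0,0] .. [2.1,2.5,6.7]
lo = A.lo+B.lo = [-18.7+0, -18+0, -0.6+0] = [-18.700,-18.000,-0.600]
hi = A.hi+B.hi = [-7.1+2.1, -6.4+2.5, 11+6.7] = [-5.000,-3.900,17.700]
diag = √(13.7²+14.1²+18.3²) = √721.39 = 26.859


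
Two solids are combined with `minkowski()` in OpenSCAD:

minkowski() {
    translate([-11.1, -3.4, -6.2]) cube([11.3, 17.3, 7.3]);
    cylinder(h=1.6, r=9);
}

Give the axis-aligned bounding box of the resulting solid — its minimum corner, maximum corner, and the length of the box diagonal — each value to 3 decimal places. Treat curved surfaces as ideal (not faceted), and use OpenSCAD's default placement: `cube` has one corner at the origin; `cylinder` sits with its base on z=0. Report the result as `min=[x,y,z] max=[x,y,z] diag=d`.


min=[-20.100,-12.400,-6.200] max=[9.200,22.900,2.700] diag=46.731

A = translate([-11.1, -3.4, -6.2]) cube([11.3, 17.3, 7.3]) → bbox [-11.1,-3.4,-6.2] .. [0.2,13.9,1.1]
B = cylinder(h=1.6, r=9) → bbox [-9,-9,0] .. [9,9,1.6]
lo = A.lo+B.lo = [-11.1-9, -3.4-9, -6.2+0] = [-20.100,-12.400,-6.200]
hi = A.hi+B.hi = [0.2+9, 13.9+9, 1.1+1.6] = [9.200,22.900,2.700]
diag = √(29.3²+35.3²+8.9²) = √2183.79 = 46.731


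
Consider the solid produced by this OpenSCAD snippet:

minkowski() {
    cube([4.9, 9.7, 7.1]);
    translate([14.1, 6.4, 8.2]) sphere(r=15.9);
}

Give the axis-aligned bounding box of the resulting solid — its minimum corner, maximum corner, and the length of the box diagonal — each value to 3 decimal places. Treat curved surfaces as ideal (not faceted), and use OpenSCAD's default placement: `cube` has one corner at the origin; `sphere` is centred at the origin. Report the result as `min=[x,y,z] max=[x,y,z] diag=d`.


min=[-1.800,-9.500,-7.700] max=[34.900,32.000,31.200] diag=67.693

A = translate([14.1, 6.4, 8.2]) sphere(r=15.9) → bbox [-1.8,-9.5,-7.7] .. [30,22.3,24.1]
B = cube([4.9, 9.7, 7.1]) → bbox [0,0,0] .. [4.9,9.7,7.1]
lo = A.lo+B.lo = [-1.8+0, -9.5+0, -7.7+0] = [-1.800,-9.500,-7.700]
hi = A.hi+B.hi = [30+4.9, 22.3+9.7, 24.1+7.1] = [34.900,32.000,31.200]
diag = √(36.7²+41.5²+38.9²) = √4582.35 = 67.693


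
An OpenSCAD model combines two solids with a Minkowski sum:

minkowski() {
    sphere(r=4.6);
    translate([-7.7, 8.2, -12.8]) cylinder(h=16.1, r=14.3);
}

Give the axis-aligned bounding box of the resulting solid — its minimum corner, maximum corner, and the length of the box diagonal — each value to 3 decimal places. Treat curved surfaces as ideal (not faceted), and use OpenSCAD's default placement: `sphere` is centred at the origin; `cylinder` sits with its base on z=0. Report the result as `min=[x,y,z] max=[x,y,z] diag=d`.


A = translate([-7.7, 8.2, -12.8]) cylinder(h=16.1, r=14.3) → bbox [-22,-6.1,-12.8] .. [6.6,22.5,3.3]
B = sphere(r=4.6) → bbox [-4.6,-4.6,-4.6] .. [4.6,4.6,4.6]
lo = A.lo+B.lo = [-22-4.6, -6.1-4.6, -12.8-4.6] = [-26.600,-10.700,-17.400]
hi = A.hi+B.hi = [6.6+4.6, 22.5+4.6, 3.3+4.6] = [11.200,27.100,7.900]
diag = √(37.8²+37.8²+25.3²) = √3497.77 = 59.142

min=[-26.600,-10.700,-17.400] max=[11.200,27.100,7.900] diag=59.142


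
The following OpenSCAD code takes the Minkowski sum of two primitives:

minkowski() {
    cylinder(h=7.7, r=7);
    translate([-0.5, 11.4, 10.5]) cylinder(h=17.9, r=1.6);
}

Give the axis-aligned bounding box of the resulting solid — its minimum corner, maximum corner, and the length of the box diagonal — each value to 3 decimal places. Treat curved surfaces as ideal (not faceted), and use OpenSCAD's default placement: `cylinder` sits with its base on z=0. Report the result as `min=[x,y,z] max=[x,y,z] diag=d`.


A = translate([-0.5, 11.4, 10.5]) cylinder(h=17.9, r=1.6) → bbox [-2.1,9.8,10.5] .. [1.1,13,28.4]
B = cylinder(h=7.7, r=7) → bbox [-7,-7,0] .. [7,7,7.7]
lo = A.lo+B.lo = [-2.1-7, 9.8-7, 10.5+0] = [-9.100,2.800,10.500]
hi = A.hi+B.hi = [1.1+7, 13+7, 28.4+7.7] = [8.100,20.000,36.100]
diag = √(17.2²+17.2²+25.6²) = √1247.04 = 35.313

min=[-9.100,2.800,10.500] max=[8.100,20.000,36.100] diag=35.313


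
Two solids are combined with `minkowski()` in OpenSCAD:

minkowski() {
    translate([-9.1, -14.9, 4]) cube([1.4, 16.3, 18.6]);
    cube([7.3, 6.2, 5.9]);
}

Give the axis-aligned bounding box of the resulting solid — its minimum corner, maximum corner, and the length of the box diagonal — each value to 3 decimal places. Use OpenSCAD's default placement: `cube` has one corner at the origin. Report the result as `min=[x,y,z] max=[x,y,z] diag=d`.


A = translate([-9.1, -14.9, 4]) cube([1.4, 16.3, 18.6]) → bbox [-9.1,-14.9,4] .. [-7.7,1.4,22.6]
B = cube([7.3, 6.2, 5.9]) → bbox [0,0,0] .. [7.3,6.2,5.9]
lo = A.lo+B.lo = [-9.1+0, -14.9+0, 4+0] = [-9.100,-14.900,4.000]
hi = A.hi+B.hi = [-7.7+7.3, 1.4+6.2, 22.6+5.9] = [-0.400,7.600,28.500]
diag = √(8.7²+22.5²+24.5²) = √1182.19 = 34.383

min=[-9.100,-14.900,4.000] max=[-0.400,7.600,28.500] diag=34.383


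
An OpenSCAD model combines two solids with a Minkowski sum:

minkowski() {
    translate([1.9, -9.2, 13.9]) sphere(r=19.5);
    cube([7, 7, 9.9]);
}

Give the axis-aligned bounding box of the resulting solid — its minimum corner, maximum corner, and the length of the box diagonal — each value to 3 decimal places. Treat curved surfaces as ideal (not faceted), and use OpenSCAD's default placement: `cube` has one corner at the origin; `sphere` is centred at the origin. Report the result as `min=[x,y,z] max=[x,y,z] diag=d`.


A = translate([1.9, -9.2, 13.9]) sphere(r=19.5) → bbox [-17.6,-28.7,-5.6] .. [21.4,10.3,33.4]
B = cube([7, 7, 9.9]) → bbox [0,0,0] .. [7,7,9.9]
lo = A.lo+B.lo = [-17.6+0, -28.7+0, -5.6+0] = [-17.600,-28.700,-5.600]
hi = A.hi+B.hi = [21.4+7, 10.3+7, 33.4+9.9] = [28.400,17.300,43.300]
diag = √(46²+46²+48.9²) = √6623.21 = 81.383

min=[-17.600,-28.700,-5.600] max=[28.400,17.300,43.300] diag=81.383


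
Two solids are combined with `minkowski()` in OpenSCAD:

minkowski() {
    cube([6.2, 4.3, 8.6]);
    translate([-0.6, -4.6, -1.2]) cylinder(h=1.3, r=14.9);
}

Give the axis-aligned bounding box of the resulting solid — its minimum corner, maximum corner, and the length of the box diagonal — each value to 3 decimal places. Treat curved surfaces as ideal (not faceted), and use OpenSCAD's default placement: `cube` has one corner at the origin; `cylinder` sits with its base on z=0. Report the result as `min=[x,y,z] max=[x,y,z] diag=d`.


A = translate([-0.6, -4.6, -1.2]) cylinder(h=1.3, r=14.9) → bbox [-15.5,-19.5,-1.2] .. [14.3,10.3,0.1]
B = cube([6.2, 4.3, 8.6]) → bbox [0,0,0] .. [6.2,4.3,8.6]
lo = A.lo+B.lo = [-15.5+0, -19.5+0, -1.2+0] = [-15.500,-19.500,-1.200]
hi = A.hi+B.hi = [14.3+6.2, 10.3+4.3, 0.1+8.6] = [20.500,14.600,8.700]
diag = √(36²+34.1²+9.9²) = √2556.82 = 50.565

min=[-15.500,-19.500,-1.200] max=[20.500,14.600,8.700] diag=50.565


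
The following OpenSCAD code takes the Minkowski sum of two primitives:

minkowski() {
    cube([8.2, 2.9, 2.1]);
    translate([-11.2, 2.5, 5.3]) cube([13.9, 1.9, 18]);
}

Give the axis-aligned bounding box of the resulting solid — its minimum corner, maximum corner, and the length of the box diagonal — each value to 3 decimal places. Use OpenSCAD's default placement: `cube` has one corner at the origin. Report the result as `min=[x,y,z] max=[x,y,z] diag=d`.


A = translate([-11.2, 2.5, 5.3]) cube([13.9, 1.9, 18]) → bbox [-11.2,2.5,5.3] .. [2.7,4.4,23.3]
B = cube([8.2, 2.9, 2.1]) → bbox [0,0,0] .. [8.2,2.9,2.1]
lo = A.lo+B.lo = [-11.2+0, 2.5+0, 5.3+0] = [-11.200,2.500,5.300]
hi = A.hi+B.hi = [2.7+8.2, 4.4+2.9, 23.3+2.1] = [10.900,7.300,25.400]
diag = √(22.1²+4.8²+20.1²) = √915.46 = 30.257

min=[-11.200,2.500,5.300] max=[10.900,7.300,25.400] diag=30.257


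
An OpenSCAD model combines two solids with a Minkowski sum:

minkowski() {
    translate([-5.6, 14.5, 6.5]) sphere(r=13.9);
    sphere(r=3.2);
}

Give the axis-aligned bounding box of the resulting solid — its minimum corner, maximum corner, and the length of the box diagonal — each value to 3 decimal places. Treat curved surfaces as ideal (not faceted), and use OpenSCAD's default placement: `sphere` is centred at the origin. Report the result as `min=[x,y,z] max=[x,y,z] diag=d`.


A = translate([-5.6, 14.5, 6.5]) sphere(r=13.9) → bbox [-19.5,0.6,-7.4] .. [8.3,28.4,20.4]
B = sphere(r=3.2) → bbox [-3.2,-3.2,-3.2] .. [3.2,3.2,3.2]
lo = A.lo+B.lo = [-19.5-3.2, 0.6-3.2, -7.4-3.2] = [-22.700,-2.600,-10.600]
hi = A.hi+B.hi = [8.3+3.2, 28.4+3.2, 20.4+3.2] = [11.500,31.600,23.600]
diag = √(34.2²+34.2²+34.2²) = √3508.92 = 59.236

min=[-22.700,-2.600,-10.600] max=[11.500,31.600,23.600] diag=59.236


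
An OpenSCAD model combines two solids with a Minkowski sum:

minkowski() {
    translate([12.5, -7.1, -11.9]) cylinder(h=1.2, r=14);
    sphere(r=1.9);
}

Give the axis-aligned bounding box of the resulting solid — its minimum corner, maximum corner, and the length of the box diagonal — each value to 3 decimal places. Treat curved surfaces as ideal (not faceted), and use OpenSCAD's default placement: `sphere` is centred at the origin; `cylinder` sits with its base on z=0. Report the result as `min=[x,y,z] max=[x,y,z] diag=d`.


A = translate([12.5, -7.1, -11.9]) cylinder(h=1.2, r=14) → bbox [-1.5,-21.1,-11.9] .. [26.5,6.9,-10.7]
B = sphere(r=1.9) → bbox [-1.9,-1.9,-1.9] .. [1.9,1.9,1.9]
lo = A.lo+B.lo = [-1.5-1.9, -21.1-1.9, -11.9-1.9] = [-3.400,-23.000,-13.800]
hi = A.hi+B.hi = [26.5+1.9, 6.9+1.9, -10.7+1.9] = [28.400,8.800,-8.800]
diag = √(31.8²+31.8²+5²) = √2047.48 = 45.249

min=[-3.400,-23.000,-13.800] max=[28.400,8.800,-8.800] diag=45.249


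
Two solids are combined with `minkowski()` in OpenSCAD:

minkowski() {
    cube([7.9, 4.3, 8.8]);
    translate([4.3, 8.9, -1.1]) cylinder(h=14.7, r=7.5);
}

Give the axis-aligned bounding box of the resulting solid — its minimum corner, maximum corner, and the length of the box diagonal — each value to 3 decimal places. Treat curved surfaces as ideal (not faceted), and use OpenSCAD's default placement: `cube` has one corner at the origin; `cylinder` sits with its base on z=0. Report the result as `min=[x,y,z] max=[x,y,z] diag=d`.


min=[-3.200,1.400,-1.100] max=[19.700,20.700,22.400] diag=38.068

A = translate([4.3, 8.9, -1.1]) cylinder(h=14.7, r=7.5) → bbox [-3.2,1.4,-1.1] .. [11.8,16.4,13.6]
B = cube([7.9, 4.3, 8.8]) → bbox [0,0,0] .. [7.9,4.3,8.8]
lo = A.lo+B.lo = [-3.2+0, 1.4+0, -1.1+0] = [-3.200,1.400,-1.100]
hi = A.hi+B.hi = [11.8+7.9, 16.4+4.3, 13.6+8.8] = [19.700,20.700,22.400]
diag = √(22.9²+19.3²+23.5²) = √1449.15 = 38.068


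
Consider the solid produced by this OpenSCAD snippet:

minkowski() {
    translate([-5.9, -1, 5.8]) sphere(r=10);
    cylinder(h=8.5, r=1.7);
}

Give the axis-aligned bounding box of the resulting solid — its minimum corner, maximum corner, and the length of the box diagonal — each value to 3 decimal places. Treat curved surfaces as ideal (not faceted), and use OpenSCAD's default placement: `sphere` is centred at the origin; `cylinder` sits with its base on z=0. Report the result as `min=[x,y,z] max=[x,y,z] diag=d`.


min=[-17.600,-12.700,-4.200] max=[5.800,10.700,24.300] diag=43.673

A = translate([-5.9, -1, 5.8]) sphere(r=10) → bbox [-15.9,-11,-4.2] .. [4.1,9,15.8]
B = cylinder(h=8.5, r=1.7) → bbox [-1.7,-1.7,0] .. [1.7,1.7,8.5]
lo = A.lo+B.lo = [-15.9-1.7, -11-1.7, -4.2+0] = [-17.600,-12.700,-4.200]
hi = A.hi+B.hi = [4.1+1.7, 9+1.7, 15.8+8.5] = [5.800,10.700,24.300]
diag = √(23.4²+23.4²+28.5²) = √1907.37 = 43.673


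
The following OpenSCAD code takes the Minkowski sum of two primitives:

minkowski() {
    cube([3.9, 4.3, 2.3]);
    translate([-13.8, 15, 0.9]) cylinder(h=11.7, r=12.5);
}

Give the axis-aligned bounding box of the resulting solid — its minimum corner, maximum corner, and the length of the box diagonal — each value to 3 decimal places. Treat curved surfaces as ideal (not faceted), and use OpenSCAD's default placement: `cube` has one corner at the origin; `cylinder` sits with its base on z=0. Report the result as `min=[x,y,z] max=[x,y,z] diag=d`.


min=[-26.300,2.500,0.900] max=[2.600,31.800,14.900] diag=43.471

A = translate([-13.8, 15, 0.9]) cylinder(h=11.7, r=12.5) → bbox [-26.3,2.5,0.9] .. [-1.3,27.5,12.6]
B = cube([3.9, 4.3, 2.3]) → bbox [0,0,0] .. [3.9,4.3,2.3]
lo = A.lo+B.lo = [-26.3+0, 2.5+0, 0.9+0] = [-26.300,2.500,0.900]
hi = A.hi+B.hi = [-1.3+3.9, 27.5+4.3, 12.6+2.3] = [2.600,31.800,14.900]
diag = √(28.9²+29.3²+14²) = √1889.7 = 43.471


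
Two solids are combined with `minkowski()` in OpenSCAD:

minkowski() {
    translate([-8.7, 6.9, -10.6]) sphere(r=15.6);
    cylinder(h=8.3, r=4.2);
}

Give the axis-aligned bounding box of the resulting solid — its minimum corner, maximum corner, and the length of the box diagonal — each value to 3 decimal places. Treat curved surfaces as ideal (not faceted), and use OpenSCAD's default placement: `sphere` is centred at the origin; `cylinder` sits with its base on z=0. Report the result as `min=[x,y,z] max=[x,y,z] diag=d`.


min=[-28.500,-12.900,-26.200] max=[11.100,26.700,13.300] diag=68.532

A = translate([-8.7, 6.9, -10.6]) sphere(r=15.6) → bbox [-24.3,-8.7,-26.2] .. [6.9,22.5,5]
B = cylinder(h=8.3, r=4.2) → bbox [-4.2,-4.2,0] .. [4.2,4.2,8.3]
lo = A.lo+B.lo = [-24.3-4.2, -8.7-4.2, -26.2+0] = [-28.500,-12.900,-26.200]
hi = A.hi+B.hi = [6.9+4.2, 22.5+4.2, 5+8.3] = [11.100,26.700,13.300]
diag = √(39.6²+39.6²+39.5²) = √4696.57 = 68.532


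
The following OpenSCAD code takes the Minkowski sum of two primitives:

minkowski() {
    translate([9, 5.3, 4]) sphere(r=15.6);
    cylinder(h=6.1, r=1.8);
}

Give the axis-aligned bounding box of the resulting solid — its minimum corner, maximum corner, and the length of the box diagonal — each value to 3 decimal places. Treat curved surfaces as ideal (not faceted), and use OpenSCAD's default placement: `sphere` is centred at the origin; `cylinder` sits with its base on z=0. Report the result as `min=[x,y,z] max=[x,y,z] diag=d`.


min=[-8.400,-12.100,-11.600] max=[26.400,22.700,25.700] diag=61.752

A = translate([9, 5.3, 4]) sphere(r=15.6) → bbox [-6.6,-10.3,-11.6] .. [24.6,20.9,19.6]
B = cylinder(h=6.1, r=1.8) → bbox [-1.8,-1.8,0] .. [1.8,1.8,6.1]
lo = A.lo+B.lo = [-6.6-1.8, -10.3-1.8, -11.6+0] = [-8.400,-12.100,-11.600]
hi = A.hi+B.hi = [24.6+1.8, 20.9+1.8, 19.6+6.1] = [26.400,22.700,25.700]
diag = √(34.8²+34.8²+37.3²) = √3813.37 = 61.752


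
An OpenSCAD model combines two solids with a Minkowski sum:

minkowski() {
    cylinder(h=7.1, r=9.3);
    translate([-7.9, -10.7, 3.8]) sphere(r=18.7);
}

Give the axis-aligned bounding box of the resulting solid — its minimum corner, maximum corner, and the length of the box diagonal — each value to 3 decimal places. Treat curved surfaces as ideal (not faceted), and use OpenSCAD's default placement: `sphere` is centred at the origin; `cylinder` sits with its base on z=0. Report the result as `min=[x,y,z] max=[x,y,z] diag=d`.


min=[-35.900,-38.700,-14.900] max=[20.100,17.300,29.600] diag=90.842

A = translate([-7.9, -10.7, 3.8]) sphere(r=18.7) → bbox [-26.6,-29.4,-14.9] .. [10.8,8,22.5]
B = cylinder(h=7.1, r=9.3) → bbox [-9.3,-9.3,0] .. [9.3,9.3,7.1]
lo = A.lo+B.lo = [-26.6-9.3, -29.4-9.3, -14.9+0] = [-35.900,-38.700,-14.900]
hi = A.hi+B.hi = [10.8+9.3, 8+9.3, 22.5+7.1] = [20.100,17.300,29.600]
diag = √(56²+56²+44.5²) = √8252.25 = 90.842


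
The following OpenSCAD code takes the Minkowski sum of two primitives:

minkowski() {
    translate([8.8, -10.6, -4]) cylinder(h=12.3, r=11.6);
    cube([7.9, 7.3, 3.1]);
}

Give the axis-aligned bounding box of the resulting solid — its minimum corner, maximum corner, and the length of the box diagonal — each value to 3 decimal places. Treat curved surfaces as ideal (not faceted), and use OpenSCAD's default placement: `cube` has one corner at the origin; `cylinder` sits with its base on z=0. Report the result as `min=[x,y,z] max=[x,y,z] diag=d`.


A = translate([8.8, -10.6, -4]) cylinder(h=12.3, r=11.6) → bbox [-2.8,-22.2,-4] .. [20.4,1,8.3]
B = cube([7.9, 7.3, 3.1]) → bbox [0,0,0] .. [7.9,7.3,3.1]
lo = A.lo+B.lo = [-2.8+0, -22.2+0, -4+0] = [-2.800,-22.200,-4.000]
hi = A.hi+B.hi = [20.4+7.9, 1+7.3, 8.3+3.1] = [28.300,8.300,11.400]
diag = √(31.1²+30.5²+15.4²) = √2134.62 = 46.202

min=[-2.800,-22.200,-4.000] max=[28.300,8.300,11.400] diag=46.202
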